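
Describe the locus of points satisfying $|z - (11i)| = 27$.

|z - z0| = r describes a circle centered at z0 with radius r
Here z0 = 11i and r = 27
Locus: Circle centered at (0, 11) with radius 27


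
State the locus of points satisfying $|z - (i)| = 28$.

|z - z0| = r describes a circle centered at z0 with radius r
Here z0 = i and r = 28
Locus: Circle centered at (0, 1) with radius 28


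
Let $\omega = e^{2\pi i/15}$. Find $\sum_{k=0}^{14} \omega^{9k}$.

Let ζ = ω^9 = e^(2πi·9/15). Since 15 ∤ 9, ζ ≠ 1.
Sum = Σ_{k=0}^{14} ζ^k = (ζ^15 - 1)/(ζ - 1) = (ω^{9·15} - 1)/(ζ - 1) = (1 - 1)/(ζ - 1) = 0


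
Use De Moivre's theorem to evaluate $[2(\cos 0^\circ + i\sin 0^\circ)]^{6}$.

By De Moivre: z^n = r^n(cos(nθ) + i sin(nθ))
= 2^6(cos(6*0°) + i sin(6*0°))
= 64(cos 0° + i sin 0°)
= 64


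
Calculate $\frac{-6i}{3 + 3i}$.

Multiply numerator and denominator by conjugate (3 - 3i):
= (-6i)(3 - 3i) / (3^2 + 3^2)
= (-18 - 18i) / 18
= -1 - i


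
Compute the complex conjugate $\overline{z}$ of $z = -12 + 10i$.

If z = a + bi, then conjugate(z) = a - bi
conjugate(-12 + 10i) = -12 - 10i


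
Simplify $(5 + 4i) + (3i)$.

(5 + 0) + (4 + 3)i = 5 + 7i


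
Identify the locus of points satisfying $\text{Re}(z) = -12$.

Re(z) = x where z = x + yi; the equation x = -12 is satisfied by all points with that x-coordinate
Locus: Vertical line x = -12


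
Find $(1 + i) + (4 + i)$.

(1 + 4) + (1 + 1)i = 5 + 2i


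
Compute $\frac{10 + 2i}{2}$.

Divisor is real, so divide each part by 2:
= 5 + i


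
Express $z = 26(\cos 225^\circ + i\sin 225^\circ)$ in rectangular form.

a = r cos θ = 26 * -sqrt(2)/2 = -13*sqrt(2)
b = r sin θ = 26 * -sqrt(2)/2 = -13*sqrt(2)
z = -13*sqrt(2) - 13*sqrt(2)i


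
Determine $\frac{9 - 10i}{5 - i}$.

Multiply numerator and denominator by conjugate (5 + i):
= (9 - 10i)(5 + i) / (5^2 + (-1)^2)
= (55 - 41i) / 26
= 55/26 - (41/26)i


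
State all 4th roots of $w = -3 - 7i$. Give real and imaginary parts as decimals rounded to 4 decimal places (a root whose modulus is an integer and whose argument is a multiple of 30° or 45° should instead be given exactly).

|w| = sqrt(58) ≈ 7.615773, arg(w) ≈ 246.801409°
Root modulus = sqrt(58)^(1/4) ≈ 1.661225
Root arguments: θ_k = (arg(w) + 360°k)/4 for k = 0, 1, ..., 3
Compute each root as (root modulus)(cos θ_k + i sin θ_k) using full-precision intermediates, then round to 4 decimal places.
Roots: 0.7876 + 1.4627i, -1.4627 + 0.7876i, -0.7876 - 1.4627i, 1.4627 - 0.7876i


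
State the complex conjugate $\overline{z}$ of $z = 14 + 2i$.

If z = a + bi, then conjugate(z) = a - bi
conjugate(14 + 2i) = 14 - 2i


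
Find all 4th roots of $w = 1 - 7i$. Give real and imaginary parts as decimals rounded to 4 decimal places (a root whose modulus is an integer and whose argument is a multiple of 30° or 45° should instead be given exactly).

|w| = sqrt(50) ≈ 7.071068, arg(w) ≈ 278.130102°
Root modulus = sqrt(50)^(1/4) ≈ 1.630689
Root arguments: θ_k = (arg(w) + 360°k)/4 for k = 0, 1, ..., 3
Compute each root as (root modulus)(cos θ_k + i sin θ_k) using full-precision intermediates, then round to 4 decimal places.
Roots: 0.5702 + 1.5277i, -1.5277 + 0.5702i, -0.5702 - 1.5277i, 1.5277 - 0.5702i


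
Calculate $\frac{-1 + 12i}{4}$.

Divisor is real, so divide each part by 4:
= -1/4 + 3i


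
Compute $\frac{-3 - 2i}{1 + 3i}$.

Multiply numerator and denominator by conjugate (1 - 3i):
= (-3 - 2i)(1 - 3i) / (1^2 + 3^2)
= (-9 + 7i) / 10
= -9/10 + (7/10)i


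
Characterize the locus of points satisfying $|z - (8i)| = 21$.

|z - z0| = r describes a circle centered at z0 with radius r
Here z0 = 8i and r = 21
Locus: Circle centered at (0, 8) with radius 21


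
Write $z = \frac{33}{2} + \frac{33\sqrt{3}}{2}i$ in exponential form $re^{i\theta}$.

r = |z| = sqrt((33/2)^2 + (33*sqrt(3)/2)^2) = sqrt(1089/4 + 3267/4) = sqrt(1089) = 33
θ = arctan(b/a) = arctan(28.5788/16.5) (quadrant-adjusted) = 60° = π/3
z = 33e^(i*π/3)


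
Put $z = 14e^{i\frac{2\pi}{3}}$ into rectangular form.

a = r cos θ = 14 * -1/2 = -7
b = r sin θ = 14 * sqrt(3)/2 = 7*sqrt(3)
z = -7 + 7*sqrt(3)i


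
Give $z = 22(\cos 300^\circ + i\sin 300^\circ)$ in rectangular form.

a = r cos θ = 22 * 1/2 = 11
b = r sin θ = 22 * -sqrt(3)/2 = -11*sqrt(3)
z = 11 - 11*sqrt(3)i


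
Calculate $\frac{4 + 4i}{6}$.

Divisor is real, so divide each part by 6:
= 2/3 + (2/3)i


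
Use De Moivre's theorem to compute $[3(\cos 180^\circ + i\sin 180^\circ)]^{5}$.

By De Moivre: z^n = r^n(cos(nθ) + i sin(nθ))
= 3^5(cos(5*180°) + i sin(5*180°))
= 243(cos 180° + i sin 180°)
= -243


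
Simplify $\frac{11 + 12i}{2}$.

Divisor is real, so divide each part by 2:
= 11/2 + 6i


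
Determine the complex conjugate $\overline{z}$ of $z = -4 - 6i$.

If z = a + bi, then conjugate(z) = a - bi
conjugate(-4 - 6i) = -4 + 6i


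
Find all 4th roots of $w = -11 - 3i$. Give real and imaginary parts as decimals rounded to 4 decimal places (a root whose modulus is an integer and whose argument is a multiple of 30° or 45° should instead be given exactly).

|w| = sqrt(130) ≈ 11.401754, arg(w) ≈ 195.255119°
Root modulus = sqrt(130)^(1/4) ≈ 1.837566
Root arguments: θ_k = (arg(w) + 360°k)/4 for k = 0, 1, ..., 3
Compute each root as (root modulus)(cos θ_k + i sin θ_k) using full-precision intermediates, then round to 4 decimal places.
Roots: 1.2101 + 1.3829i, -1.3829 + 1.2101i, -1.2101 - 1.3829i, 1.3829 - 1.2101i


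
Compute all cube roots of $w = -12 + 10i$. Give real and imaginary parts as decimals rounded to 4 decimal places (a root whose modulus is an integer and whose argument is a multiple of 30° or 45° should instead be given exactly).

|w| = sqrt(244) ≈ 15.620499, arg(w) ≈ 140.194429°
Root modulus = sqrt(244)^(1/3) ≈ 2.499760
Root arguments: θ_k = (arg(w) + 360°k)/3 for k = 0, 1, ..., 2
Compute each root as (root modulus)(cos θ_k + i sin θ_k) using full-precision intermediates, then round to 4 decimal places.
Roots: 1.7134 + 1.8202i, -2.4330 + 0.5737i, 0.7196 - 2.3939i


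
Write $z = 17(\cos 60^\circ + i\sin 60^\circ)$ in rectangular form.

a = r cos θ = 17 * 1/2 = 17/2
b = r sin θ = 17 * sqrt(3)/2 = 17*sqrt(3)/2
z = 17/2 + (17*sqrt(3)/2)i


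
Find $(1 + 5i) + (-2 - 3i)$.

(1 + (-2)) + (5 + (-3))i = -1 + 2i


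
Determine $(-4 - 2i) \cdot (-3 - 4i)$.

(a1*a2 - b1*b2) + (a1*b2 + b1*a2)i
= (12 - 8) + (16 + 6)i
= 4 + 22i


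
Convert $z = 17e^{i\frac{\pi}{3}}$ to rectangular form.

a = r cos θ = 17 * 1/2 = 17/2
b = r sin θ = 17 * sqrt(3)/2 = 17*sqrt(3)/2
z = 17/2 + (17*sqrt(3)/2)i


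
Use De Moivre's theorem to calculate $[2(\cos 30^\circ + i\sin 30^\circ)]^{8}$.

By De Moivre: z^n = r^n(cos(nθ) + i sin(nθ))
= 2^8(cos(8*30°) + i sin(8*30°))
= 256(cos 240° + i sin 240°)
= -128 - 128*sqrt(3)i


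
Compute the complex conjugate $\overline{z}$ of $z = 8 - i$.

If z = a + bi, then conjugate(z) = a - bi
conjugate(8 - i) = 8 + i


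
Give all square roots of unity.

ω_k = e^(2πik/2) = cos(2πk/2) + i sin(2πk/2) for k = 0, 1, ..., 1
Roots: 1, -1


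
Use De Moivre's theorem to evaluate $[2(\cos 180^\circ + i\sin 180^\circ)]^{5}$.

By De Moivre: z^n = r^n(cos(nθ) + i sin(nθ))
= 2^5(cos(5*180°) + i sin(5*180°))
= 32(cos 180° + i sin 180°)
= -32


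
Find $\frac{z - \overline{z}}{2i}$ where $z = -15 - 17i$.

z - conjugate(z) = 2bi
(z - conjugate(z))/(2i) = 2bi/(2i) = b = -17


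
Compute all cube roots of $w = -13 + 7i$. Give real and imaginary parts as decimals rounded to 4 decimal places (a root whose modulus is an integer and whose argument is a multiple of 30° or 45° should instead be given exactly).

|w| = sqrt(218) ≈ 14.764823, arg(w) ≈ 151.699244°
Root modulus = sqrt(218)^(1/3) ≈ 2.453255
Root arguments: θ_k = (arg(w) + 360°k)/3 for k = 0, 1, ..., 2
Compute each root as (root modulus)(cos θ_k + i sin θ_k) using full-precision intermediates, then round to 4 decimal places.
Roots: 1.5583 + 1.8948i, -2.4201 + 0.4021i, 0.8618 - 2.2969i


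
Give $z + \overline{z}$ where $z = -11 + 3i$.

z + conjugate(z) = (a + bi) + (a - bi) = 2a
= 2 * (-11) = -22


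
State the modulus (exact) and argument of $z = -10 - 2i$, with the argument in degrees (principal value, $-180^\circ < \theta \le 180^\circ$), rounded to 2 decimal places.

|z| = sqrt((-10)^2 + (-2)^2) = sqrt(104)
arg(z) = arctan(b/a) = arctan(-2/-10) (quadrant-adjusted) = -168.69°


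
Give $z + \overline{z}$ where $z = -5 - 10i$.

z + conjugate(z) = (a + bi) + (a - bi) = 2a
= 2 * (-5) = -10


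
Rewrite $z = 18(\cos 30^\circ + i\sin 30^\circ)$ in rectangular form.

a = r cos θ = 18 * sqrt(3)/2 = 9*sqrt(3)
b = r sin θ = 18 * 1/2 = 9
z = 9*sqrt(3) + 9i


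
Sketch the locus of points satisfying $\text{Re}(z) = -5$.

Re(z) = x where z = x + yi; the equation x = -5 is satisfied by all points with that x-coordinate
Locus: Vertical line x = -5


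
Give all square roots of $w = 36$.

|w| = 36, arg(w) = 0°
Root modulus = 36^(1/2) = 6
Root arguments: θ_k = (0° + 360°k)/2 for k = 0, 1, ..., 1
Roots: 6, -6


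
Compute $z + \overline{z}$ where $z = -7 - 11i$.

z + conjugate(z) = (a + bi) + (a - bi) = 2a
= 2 * (-7) = -14


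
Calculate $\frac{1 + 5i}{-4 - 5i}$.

Multiply numerator and denominator by conjugate (-4 + 5i):
= (1 + 5i)(-4 + 5i) / ((-4)^2 + (-5)^2)
= (-29 - 15i) / 41
= -29/41 - (15/41)i


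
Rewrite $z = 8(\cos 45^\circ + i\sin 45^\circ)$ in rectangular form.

a = r cos θ = 8 * sqrt(2)/2 = 4*sqrt(2)
b = r sin θ = 8 * sqrt(2)/2 = 4*sqrt(2)
z = 4*sqrt(2) + 4*sqrt(2)i


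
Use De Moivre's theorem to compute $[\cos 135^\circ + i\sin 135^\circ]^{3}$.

By De Moivre: z^n = r^n(cos(nθ) + i sin(nθ))
= 1^3(cos(3*135°) + i sin(3*135°))
= 1(cos 45° + i sin 45°)
= sqrt(2)/2 + (sqrt(2)/2)i


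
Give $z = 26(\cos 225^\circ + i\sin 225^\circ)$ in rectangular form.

a = r cos θ = 26 * -sqrt(2)/2 = -13*sqrt(2)
b = r sin θ = 26 * -sqrt(2)/2 = -13*sqrt(2)
z = -13*sqrt(2) - 13*sqrt(2)i


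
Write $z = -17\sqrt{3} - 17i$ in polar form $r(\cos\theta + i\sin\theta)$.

r = |z| = sqrt(a^2 + b^2) = sqrt((-17*sqrt(3))^2 + (-17)^2) = sqrt(867 + 289) = sqrt(1156) = 34
θ = arctan(b/a) = arctan(-17/-29.4449) (quadrant-adjusted) = 210°
z = 34(cos 210° + i sin 210°)


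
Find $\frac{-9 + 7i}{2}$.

Divisor is real, so divide each part by 2:
= -9/2 + (7/2)i


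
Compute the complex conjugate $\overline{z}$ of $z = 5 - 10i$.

If z = a + bi, then conjugate(z) = a - bi
conjugate(5 - 10i) = 5 + 10i


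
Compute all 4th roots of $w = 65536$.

|w| = 65536, arg(w) = 0°
Root modulus = 65536^(1/4) = 16
Root arguments: θ_k = (0° + 360°k)/4 for k = 0, 1, ..., 3
Roots: 16, 16i, -16, -16i


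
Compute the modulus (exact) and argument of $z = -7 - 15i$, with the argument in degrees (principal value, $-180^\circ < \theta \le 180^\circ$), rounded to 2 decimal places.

|z| = sqrt((-7)^2 + (-15)^2) = sqrt(274)
arg(z) = arctan(b/a) = arctan(-15/-7) (quadrant-adjusted) = -115.02°


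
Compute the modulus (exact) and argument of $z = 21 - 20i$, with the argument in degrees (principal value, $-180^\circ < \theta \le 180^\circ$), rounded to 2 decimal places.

|z| = sqrt(21^2 + (-20)^2) = 29
arg(z) = arctan(b/a) = arctan(-20/21) (quadrant-adjusted) = -43.60°


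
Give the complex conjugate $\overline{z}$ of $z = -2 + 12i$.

If z = a + bi, then conjugate(z) = a - bi
conjugate(-2 + 12i) = -2 - 12i


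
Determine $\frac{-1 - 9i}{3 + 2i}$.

Multiply numerator and denominator by conjugate (3 - 2i):
= (-1 - 9i)(3 - 2i) / (3^2 + 2^2)
= (-21 - 25i) / 13
= -21/13 - (25/13)i


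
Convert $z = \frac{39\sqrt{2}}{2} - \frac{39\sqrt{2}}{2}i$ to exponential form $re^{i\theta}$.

r = |z| = sqrt((39*sqrt(2)/2)^2 + (-39*sqrt(2)/2)^2) = sqrt(1521/2 + 1521/2) = sqrt(1521) = 39
θ = arctan(b/a) = arctan(-27.5772/27.5772) (quadrant-adjusted) = -45° = -π/4
z = 39e^(-i*π/4)


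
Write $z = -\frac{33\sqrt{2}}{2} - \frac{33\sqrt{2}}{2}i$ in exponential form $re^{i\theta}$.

r = |z| = sqrt((-33*sqrt(2)/2)^2 + (-33*sqrt(2)/2)^2) = sqrt(1089/2 + 1089/2) = sqrt(1089) = 33
θ = arctan(b/a) = arctan(-23.3345/-23.3345) (quadrant-adjusted) = -135° = -3π/4
z = 33e^(-i*3π/4)


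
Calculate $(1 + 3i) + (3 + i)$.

(1 + 3) + (3 + 1)i = 4 + 4i


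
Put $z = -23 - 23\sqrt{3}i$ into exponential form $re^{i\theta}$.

r = |z| = sqrt((-23)^2 + (-23*sqrt(3))^2) = sqrt(529 + 1587) = sqrt(2116) = 46
θ = arctan(b/a) = arctan(-39.8372/-23) (quadrant-adjusted) = 240° = 4π/3
z = 46e^(i*4π/3)


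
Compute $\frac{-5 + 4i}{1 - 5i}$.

Multiply numerator and denominator by conjugate (1 + 5i):
= (-5 + 4i)(1 + 5i) / (1^2 + (-5)^2)
= (-25 - 21i) / 26
= -25/26 - (21/26)i


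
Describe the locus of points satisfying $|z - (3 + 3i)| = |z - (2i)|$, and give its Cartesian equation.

|z - z1| = |z - z2| means z is equidistant from z1 and z2,
i.e. the perpendicular bisector of the segment from (3, 3) to (0, 2) (midpoint (3/2, 5/2)).
With z = x + yi, square both sides:
(x - 3)^2 + (y - 3)^2 = (x - 0)^2 + (y - 2)^2
The x^2 and y^2 terms cancel: -6x + (-2)y = 4 - 18 = -14
Simplify: 3x + y = 7
Locus: Perpendicular bisector of the segment from (3, 3) to (0, 2): the line 3x + y = 7


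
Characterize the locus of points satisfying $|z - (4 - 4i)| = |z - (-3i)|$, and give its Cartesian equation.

|z - z1| = |z - z2| means z is equidistant from z1 and z2,
i.e. the perpendicular bisector of the segment from (4, -4) to (0, -3) (midpoint (2, -7/2)).
With z = x + yi, square both sides:
(x - 4)^2 + (y - (-4))^2 = (x - 0)^2 + (y - (-3))^2
The x^2 and y^2 terms cancel: -8x + 2y = 9 - 32 = -23
Simplify: 8x - 2y = 23
Locus: Perpendicular bisector of the segment from (4, -4) to (0, -3): the line 8x - 2y = 23


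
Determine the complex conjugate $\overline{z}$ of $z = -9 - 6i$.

If z = a + bi, then conjugate(z) = a - bi
conjugate(-9 - 6i) = -9 + 6i


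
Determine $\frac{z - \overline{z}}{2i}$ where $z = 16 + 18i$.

z - conjugate(z) = 2bi
(z - conjugate(z))/(2i) = 2bi/(2i) = b = 18


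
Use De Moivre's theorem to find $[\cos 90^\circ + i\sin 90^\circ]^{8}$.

By De Moivre: z^n = r^n(cos(nθ) + i sin(nθ))
= 1^8(cos(8*90°) + i sin(8*90°))
= 1(cos 0° + i sin 0°)
= 1


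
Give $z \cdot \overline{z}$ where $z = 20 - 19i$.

z * conjugate(z) = |z|^2 = a^2 + b^2
= 20^2 + (-19)^2 = 761


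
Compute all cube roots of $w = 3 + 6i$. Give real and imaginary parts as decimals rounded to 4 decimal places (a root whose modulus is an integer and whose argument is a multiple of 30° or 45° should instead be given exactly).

|w| = sqrt(45) ≈ 6.708204, arg(w) ≈ 63.434949°
Root modulus = sqrt(45)^(1/3) ≈ 1.885973
Root arguments: θ_k = (arg(w) + 360°k)/3 for k = 0, 1, ..., 2
Compute each root as (root modulus)(cos θ_k + i sin θ_k) using full-precision intermediates, then round to 4 decimal places.
Roots: 1.7590 + 0.6803i, -1.4687 + 1.1832i, -0.2903 - 1.8635i


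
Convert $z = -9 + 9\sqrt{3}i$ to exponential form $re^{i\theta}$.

r = |z| = sqrt((-9)^2 + (9*sqrt(3))^2) = sqrt(81 + 243) = sqrt(324) = 18
θ = arctan(b/a) = arctan(15.5885/-9) (quadrant-adjusted) = 120° = 2π/3
z = 18e^(i*2π/3)


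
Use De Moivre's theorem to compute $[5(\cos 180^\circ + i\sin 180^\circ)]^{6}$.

By De Moivre: z^n = r^n(cos(nθ) + i sin(nθ))
= 5^6(cos(6*180°) + i sin(6*180°))
= 15625(cos 0° + i sin 0°)
= 15625


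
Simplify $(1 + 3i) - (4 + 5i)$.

(1 - 4) + (3 - 5)i = -3 - 2i


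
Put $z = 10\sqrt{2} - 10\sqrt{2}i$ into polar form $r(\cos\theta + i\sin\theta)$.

r = |z| = sqrt(a^2 + b^2) = sqrt((10*sqrt(2))^2 + (-10*sqrt(2))^2) = sqrt(200 + 200) = sqrt(400) = 20
θ = arctan(b/a) = arctan(-14.1421/14.1421) (quadrant-adjusted) = 315°
z = 20(cos 315° + i sin 315°)


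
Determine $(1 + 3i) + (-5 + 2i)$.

(1 + (-5)) + (3 + 2)i = -4 + 5i


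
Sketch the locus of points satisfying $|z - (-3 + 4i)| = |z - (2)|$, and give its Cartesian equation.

|z - z1| = |z - z2| means z is equidistant from z1 and z2,
i.e. the perpendicular bisector of the segment from (-3, 4) to (2, 0) (midpoint (-1/2, 2)).
With z = x + yi, square both sides:
(x - (-3))^2 + (y - 4)^2 = (x - 2)^2 + (y - 0)^2
The x^2 and y^2 terms cancel: 10x + (-8)y = 4 - 25 = -21
Simplify: 10x - 8y = -21
Locus: Perpendicular bisector of the segment from (-3, 4) to (2, 0): the line 10x - 8y = -21


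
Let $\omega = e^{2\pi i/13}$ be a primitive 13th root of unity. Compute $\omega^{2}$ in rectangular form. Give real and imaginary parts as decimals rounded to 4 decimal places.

ω^2 = e^(2πi·2/13) = e^(i·4π/13)
= cos(4π/13) + i sin(4π/13)
= 0.5681 + 0.8230i


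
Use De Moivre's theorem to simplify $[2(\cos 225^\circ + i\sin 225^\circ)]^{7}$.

By De Moivre: z^n = r^n(cos(nθ) + i sin(nθ))
= 2^7(cos(7*225°) + i sin(7*225°))
= 128(cos 135° + i sin 135°)
= -64*sqrt(2) + 64*sqrt(2)i


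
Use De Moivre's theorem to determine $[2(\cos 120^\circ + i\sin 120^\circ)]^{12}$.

By De Moivre: z^n = r^n(cos(nθ) + i sin(nθ))
= 2^12(cos(12*120°) + i sin(12*120°))
= 4096(cos 0° + i sin 0°)
= 4096


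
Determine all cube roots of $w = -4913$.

|w| = 4913, arg(w) = 180°
Root modulus = 4913^(1/3) = 17
Root arguments: θ_k = (180° + 360°k)/3 for k = 0, 1, ..., 2
Roots: 17/2 + (17*sqrt(3)/2)i, -17, 17/2 - (17*sqrt(3)/2)i


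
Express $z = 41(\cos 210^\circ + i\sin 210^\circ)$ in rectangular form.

a = r cos θ = 41 * -sqrt(3)/2 = -41*sqrt(3)/2
b = r sin θ = 41 * -1/2 = -41/2
z = -41*sqrt(3)/2 - (41/2)i


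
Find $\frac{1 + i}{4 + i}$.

Multiply numerator and denominator by conjugate (4 - i):
= (1 + i)(4 - i) / (4^2 + 1^2)
= (5 + 3i) / 17
= 5/17 + (3/17)i


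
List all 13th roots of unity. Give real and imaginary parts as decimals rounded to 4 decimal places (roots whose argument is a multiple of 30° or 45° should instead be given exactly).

ω_k = e^(2πik/13) = cos(2πk/13) + i sin(2πk/13) for k = 0, 1, ..., 12
Roots: 1, 0.8855 + 0.4647i, 0.5681 + 0.8230i, 0.1205 + 0.9927i, -0.3546 + 0.9350i, -0.7485 + 0.6631i, -0.9709 + 0.2393i, -0.9709 - 0.2393i, -0.7485 - 0.6631i, -0.3546 - 0.9350i, 0.1205 - 0.9927i, 0.5681 - 0.8230i, 0.8855 - 0.4647i


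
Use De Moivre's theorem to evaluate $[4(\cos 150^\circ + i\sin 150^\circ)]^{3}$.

By De Moivre: z^n = r^n(cos(nθ) + i sin(nθ))
= 4^3(cos(3*150°) + i sin(3*150°))
= 64(cos 90° + i sin 90°)
= 64i


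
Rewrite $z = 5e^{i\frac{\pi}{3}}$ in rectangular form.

a = r cos θ = 5 * 1/2 = 5/2
b = r sin θ = 5 * sqrt(3)/2 = 5*sqrt(3)/2
z = 5/2 + (5*sqrt(3)/2)i


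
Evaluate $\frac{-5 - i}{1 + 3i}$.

Multiply numerator and denominator by conjugate (1 - 3i):
= (-5 - i)(1 - 3i) / (1^2 + 3^2)
= (-8 + 14i) / 10
Divide through by 2: (-4 + 7i) / 5
= -4/5 + (7/5)i


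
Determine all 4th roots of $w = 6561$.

|w| = 6561, arg(w) = 0°
Root modulus = 6561^(1/4) = 9
Root arguments: θ_k = (0° + 360°k)/4 for k = 0, 1, ..., 3
Roots: 9, 9i, -9, -9i


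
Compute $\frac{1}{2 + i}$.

Multiply numerator and denominator by conjugate (2 - i):
= (1)(2 - i) / (2^2 + 1^2)
= (2 - i) / 5
= 2/5 - (1/5)i


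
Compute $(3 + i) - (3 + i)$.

(3 - 3) + (1 - 1)i = 0


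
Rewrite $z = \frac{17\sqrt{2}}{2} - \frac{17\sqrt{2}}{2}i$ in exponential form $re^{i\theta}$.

r = |z| = sqrt((17*sqrt(2)/2)^2 + (-17*sqrt(2)/2)^2) = sqrt(289/2 + 289/2) = sqrt(289) = 17
θ = arctan(b/a) = arctan(-12.0208/12.0208) (quadrant-adjusted) = -45° = -π/4
z = 17e^(-i*π/4)


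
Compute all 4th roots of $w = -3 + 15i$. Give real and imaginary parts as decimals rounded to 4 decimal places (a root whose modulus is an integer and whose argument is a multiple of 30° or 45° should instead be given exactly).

|w| = sqrt(234) ≈ 15.297059, arg(w) ≈ 101.309932°
Root modulus = sqrt(234)^(1/4) ≈ 1.977662
Root arguments: θ_k = (arg(w) + 360°k)/4 for k = 0, 1, ..., 3
Compute each root as (root modulus)(cos θ_k + i sin θ_k) using full-precision intermediates, then round to 4 decimal places.
Roots: 1.7876 + 0.8460i, -0.8460 + 1.7876i, -1.7876 - 0.8460i, 0.8460 - 1.7876i


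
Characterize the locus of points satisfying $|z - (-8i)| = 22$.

|z - z0| = r describes a circle centered at z0 with radius r
Here z0 = -8i and r = 22
Locus: Circle centered at (0, -8) with radius 22


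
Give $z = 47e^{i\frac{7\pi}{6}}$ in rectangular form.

a = r cos θ = 47 * -sqrt(3)/2 = -47*sqrt(3)/2
b = r sin θ = 47 * -1/2 = -47/2
z = -47*sqrt(3)/2 - (47/2)i


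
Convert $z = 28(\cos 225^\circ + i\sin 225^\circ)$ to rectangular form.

a = r cos θ = 28 * -sqrt(2)/2 = -14*sqrt(2)
b = r sin θ = 28 * -sqrt(2)/2 = -14*sqrt(2)
z = -14*sqrt(2) - 14*sqrt(2)i


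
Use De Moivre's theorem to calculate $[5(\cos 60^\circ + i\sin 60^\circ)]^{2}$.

By De Moivre: z^n = r^n(cos(nθ) + i sin(nθ))
= 5^2(cos(2*60°) + i sin(2*60°))
= 25(cos 120° + i sin 120°)
= -25/2 + (25*sqrt(3)/2)i


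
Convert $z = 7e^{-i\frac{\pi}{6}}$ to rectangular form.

a = r cos θ = 7 * sqrt(3)/2 = 7*sqrt(3)/2
b = r sin θ = 7 * -1/2 = -7/2
z = 7*sqrt(3)/2 - (7/2)i


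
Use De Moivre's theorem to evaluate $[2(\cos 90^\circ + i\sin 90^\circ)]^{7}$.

By De Moivre: z^n = r^n(cos(nθ) + i sin(nθ))
= 2^7(cos(7*90°) + i sin(7*90°))
= 128(cos 270° + i sin 270°)
= -128i


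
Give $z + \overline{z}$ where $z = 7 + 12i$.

z + conjugate(z) = (a + bi) + (a - bi) = 2a
= 2 * 7 = 14


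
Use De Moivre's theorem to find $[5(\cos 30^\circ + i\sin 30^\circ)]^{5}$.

By De Moivre: z^n = r^n(cos(nθ) + i sin(nθ))
= 5^5(cos(5*30°) + i sin(5*30°))
= 3125(cos 150° + i sin 150°)
= -3125*sqrt(3)/2 + (3125/2)i


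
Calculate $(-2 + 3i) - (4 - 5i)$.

(-2 - 4) + (3 - (-5))i = -6 + 8i


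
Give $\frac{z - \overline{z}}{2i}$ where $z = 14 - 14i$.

z - conjugate(z) = 2bi
(z - conjugate(z))/(2i) = 2bi/(2i) = b = -14


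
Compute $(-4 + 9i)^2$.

(a + bi)^2 = a^2 - b^2 + 2abi
= (-4)^2 - 9^2 + 2*(-4)*9i
= -65 - 72i


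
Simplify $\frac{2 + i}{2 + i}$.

Multiply numerator and denominator by conjugate (2 - i):
= (2 + i)(2 - i) / (2^2 + 1^2)
= (5) / 5
= 1


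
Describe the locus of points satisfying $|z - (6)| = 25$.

|z - z0| = r describes a circle centered at z0 with radius r
Here z0 = 6 and r = 25
Locus: Circle centered at (6, 0) with radius 25


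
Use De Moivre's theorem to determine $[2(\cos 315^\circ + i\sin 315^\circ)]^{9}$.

By De Moivre: z^n = r^n(cos(nθ) + i sin(nθ))
= 2^9(cos(9*315°) + i sin(9*315°))
= 512(cos 315° + i sin 315°)
= 256*sqrt(2) - 256*sqrt(2)i


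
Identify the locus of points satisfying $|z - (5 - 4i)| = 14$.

|z - z0| = r describes a circle centered at z0 with radius r
Here z0 = 5 - 4i and r = 14
Locus: Circle centered at (5, -4) with radius 14


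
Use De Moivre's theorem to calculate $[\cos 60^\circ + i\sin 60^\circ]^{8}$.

By De Moivre: z^n = r^n(cos(nθ) + i sin(nθ))
= 1^8(cos(8*60°) + i sin(8*60°))
= 1(cos 120° + i sin 120°)
= -1/2 + (sqrt(3)/2)i


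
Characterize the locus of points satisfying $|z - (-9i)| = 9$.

|z - z0| = r describes a circle centered at z0 with radius r
Here z0 = -9i and r = 9
Locus: Circle centered at (0, -9) with radius 9


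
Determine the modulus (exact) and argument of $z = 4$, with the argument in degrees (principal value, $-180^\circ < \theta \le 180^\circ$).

|z| = sqrt(4^2 + 0^2) = 4
b = 0 and a > 0, so z lies on the positive real axis: arg(z) = 0°


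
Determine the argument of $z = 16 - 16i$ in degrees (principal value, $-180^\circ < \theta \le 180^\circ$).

θ = arctan(b/a) = arctan(-16/16) (quadrant-adjusted) = -45°


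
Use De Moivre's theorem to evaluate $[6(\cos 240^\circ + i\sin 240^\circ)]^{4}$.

By De Moivre: z^n = r^n(cos(nθ) + i sin(nθ))
= 6^4(cos(4*240°) + i sin(4*240°))
= 1296(cos 240° + i sin 240°)
= -648 - 648*sqrt(3)i


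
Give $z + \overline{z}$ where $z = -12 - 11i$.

z + conjugate(z) = (a + bi) + (a - bi) = 2a
= 2 * (-12) = -24


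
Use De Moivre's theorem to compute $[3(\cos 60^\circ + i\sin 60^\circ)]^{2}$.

By De Moivre: z^n = r^n(cos(nθ) + i sin(nθ))
= 3^2(cos(2*60°) + i sin(2*60°))
= 9(cos 120° + i sin 120°)
= -9/2 + (9*sqrt(3)/2)i


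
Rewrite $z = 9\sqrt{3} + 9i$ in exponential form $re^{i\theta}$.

r = |z| = sqrt((9*sqrt(3))^2 + (9)^2) = sqrt(243 + 81) = sqrt(324) = 18
θ = arctan(b/a) = arctan(9/15.5885) (quadrant-adjusted) = 30° = π/6
z = 18e^(i*π/6)


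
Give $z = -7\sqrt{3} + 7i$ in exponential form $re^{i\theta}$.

r = |z| = sqrt((-7*sqrt(3))^2 + (7)^2) = sqrt(147 + 49) = sqrt(196) = 14
θ = arctan(b/a) = arctan(7/-12.1244) (quadrant-adjusted) = 150° = 5π/6
z = 14e^(i*5π/6)


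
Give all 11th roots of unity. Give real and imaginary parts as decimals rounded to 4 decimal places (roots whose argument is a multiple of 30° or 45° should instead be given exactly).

ω_k = e^(2πik/11) = cos(2πk/11) + i sin(2πk/11) for k = 0, 1, ..., 10
Roots: 1, 0.8413 + 0.5406i, 0.4154 + 0.9096i, -0.1423 + 0.9898i, -0.6549 + 0.7557i, -0.9595 + 0.2817i, -0.9595 - 0.2817i, -0.6549 - 0.7557i, -0.1423 - 0.9898i, 0.4154 - 0.9096i, 0.8413 - 0.5406i


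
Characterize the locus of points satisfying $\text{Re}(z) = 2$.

Re(z) = x where z = x + yi; the equation x = 2 is satisfied by all points with that x-coordinate
Locus: Vertical line x = 2


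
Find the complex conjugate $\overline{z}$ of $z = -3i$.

If z = a + bi, then conjugate(z) = a - bi
conjugate(-3i) = 3i


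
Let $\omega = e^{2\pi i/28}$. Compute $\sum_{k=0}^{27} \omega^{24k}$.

Let ζ = ω^24 = e^(2πi·24/28). Since 28 ∤ 24, ζ ≠ 1.
Sum = Σ_{k=0}^{27} ζ^k = (ζ^28 - 1)/(ζ - 1) = (ω^{24·28} - 1)/(ζ - 1) = (1 - 1)/(ζ - 1) = 0


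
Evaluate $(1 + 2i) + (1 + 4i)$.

(1 + 1) + (2 + 4)i = 2 + 6i


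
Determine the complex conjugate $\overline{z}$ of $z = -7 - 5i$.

If z = a + bi, then conjugate(z) = a - bi
conjugate(-7 - 5i) = -7 + 5i


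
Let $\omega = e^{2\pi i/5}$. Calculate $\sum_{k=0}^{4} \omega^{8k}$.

Let ζ = ω^8 = e^(2πi·8/5). Since 5 ∤ 8, ζ ≠ 1.
Sum = Σ_{k=0}^{4} ζ^k = (ζ^5 - 1)/(ζ - 1) = (ω^{8·5} - 1)/(ζ - 1) = (1 - 1)/(ζ - 1) = 0


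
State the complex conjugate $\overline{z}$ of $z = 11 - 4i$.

If z = a + bi, then conjugate(z) = a - bi
conjugate(11 - 4i) = 11 + 4i


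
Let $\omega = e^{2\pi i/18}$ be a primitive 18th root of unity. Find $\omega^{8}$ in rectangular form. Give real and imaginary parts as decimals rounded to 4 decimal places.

ω^8 = e^(2πi·8/18) = e^(i·8π/9)
= cos(8π/9) + i sin(8π/9)
= -0.9397 + 0.3420i


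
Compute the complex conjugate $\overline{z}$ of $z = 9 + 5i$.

If z = a + bi, then conjugate(z) = a - bi
conjugate(9 + 5i) = 9 - 5i


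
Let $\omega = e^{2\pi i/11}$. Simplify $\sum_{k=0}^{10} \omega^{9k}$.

Let ζ = ω^9 = e^(2πi·9/11). Since 11 ∤ 9, ζ ≠ 1.
Sum = Σ_{k=0}^{10} ζ^k = (ζ^11 - 1)/(ζ - 1) = (ω^{9·11} - 1)/(ζ - 1) = (1 - 1)/(ζ - 1) = 0


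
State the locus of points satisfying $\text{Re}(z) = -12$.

Re(z) = x where z = x + yi; the equation x = -12 is satisfied by all points with that x-coordinate
Locus: Vertical line x = -12


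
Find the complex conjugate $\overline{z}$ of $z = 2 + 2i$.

If z = a + bi, then conjugate(z) = a - bi
conjugate(2 + 2i) = 2 - 2i


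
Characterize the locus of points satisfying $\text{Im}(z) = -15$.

Im(z) = y where z = x + yi; the equation y = -15 is satisfied by all points with that y-coordinate
Locus: Horizontal line y = -15


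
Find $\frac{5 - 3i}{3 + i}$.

Multiply numerator and denominator by conjugate (3 - i):
= (5 - 3i)(3 - i) / (3^2 + 1^2)
= (12 - 14i) / 10
Divide through by 2: (6 - 7i) / 5
= 6/5 - (7/5)i


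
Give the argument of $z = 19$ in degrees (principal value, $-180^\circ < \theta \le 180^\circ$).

b = 0 and a > 0, so z lies on the positive real axis: θ = 0°


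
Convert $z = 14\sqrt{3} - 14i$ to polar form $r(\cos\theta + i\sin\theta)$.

r = |z| = sqrt(a^2 + b^2) = sqrt((14*sqrt(3))^2 + (-14)^2) = sqrt(588 + 196) = sqrt(784) = 28
θ = arctan(b/a) = arctan(-14/24.2487) (quadrant-adjusted) = 330°
z = 28(cos 330° + i sin 330°)


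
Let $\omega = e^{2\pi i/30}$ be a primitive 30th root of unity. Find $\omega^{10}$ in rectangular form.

ω^10 = e^(2πi·10/30) = e^(i·2π/3)
= cos(2π/3) + i sin(2π/3)
= -1/2 + (sqrt(3)/2)i


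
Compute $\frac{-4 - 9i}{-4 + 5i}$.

Multiply numerator and denominator by conjugate (-4 - 5i):
= (-4 - 9i)(-4 - 5i) / ((-4)^2 + 5^2)
= (-29 + 56i) / 41
= -29/41 + (56/41)i


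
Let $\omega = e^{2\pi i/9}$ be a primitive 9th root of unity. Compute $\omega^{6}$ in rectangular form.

ω^6 = e^(2πi·6/9) = e^(i·4π/3)
= cos(4π/3) + i sin(4π/3)
= -1/2 - (sqrt(3)/2)i


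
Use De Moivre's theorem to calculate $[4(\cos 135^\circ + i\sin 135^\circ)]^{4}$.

By De Moivre: z^n = r^n(cos(nθ) + i sin(nθ))
= 4^4(cos(4*135°) + i sin(4*135°))
= 256(cos 180° + i sin 180°)
= -256


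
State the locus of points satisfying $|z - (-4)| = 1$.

|z - z0| = r describes a circle centered at z0 with radius r
Here z0 = -4 and r = 1
Locus: Circle centered at (-4, 0) with radius 1


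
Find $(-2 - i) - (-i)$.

(-2 - 0) + (-1 - (-1))i = -2


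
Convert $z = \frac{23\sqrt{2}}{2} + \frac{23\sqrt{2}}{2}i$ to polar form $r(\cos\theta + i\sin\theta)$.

r = |z| = sqrt(a^2 + b^2) = sqrt((23*sqrt(2)/2)^2 + (23*sqrt(2)/2)^2) = sqrt(529/2 + 529/2) = sqrt(529) = 23
θ = arctan(b/a) = arctan(16.2635/16.2635) (quadrant-adjusted) = 45°
z = 23(cos 45° + i sin 45°)


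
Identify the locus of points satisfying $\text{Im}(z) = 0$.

Im(z) = y where z = x + yi; the equation y = 0 is satisfied by all points with that y-coordinate
Locus: Horizontal line y = 0


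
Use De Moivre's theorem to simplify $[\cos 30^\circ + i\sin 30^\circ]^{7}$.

By De Moivre: z^n = r^n(cos(nθ) + i sin(nθ))
= 1^7(cos(7*30°) + i sin(7*30°))
= 1(cos 210° + i sin 210°)
= -sqrt(3)/2 - (1/2)i


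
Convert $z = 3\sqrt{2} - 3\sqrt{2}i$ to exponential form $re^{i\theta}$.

r = |z| = sqrt((3*sqrt(2))^2 + (-3*sqrt(2))^2) = sqrt(18 + 18) = sqrt(36) = 6
θ = arctan(b/a) = arctan(-4.2426/4.2426) (quadrant-adjusted) = -45° = -π/4
z = 6e^(-i*π/4)


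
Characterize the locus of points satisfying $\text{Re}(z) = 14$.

Re(z) = x where z = x + yi; the equation x = 14 is satisfied by all points with that x-coordinate
Locus: Vertical line x = 14


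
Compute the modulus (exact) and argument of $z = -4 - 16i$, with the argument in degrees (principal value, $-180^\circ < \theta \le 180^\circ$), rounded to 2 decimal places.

|z| = sqrt((-4)^2 + (-16)^2) = sqrt(272)
arg(z) = arctan(b/a) = arctan(-16/-4) (quadrant-adjusted) = -104.04°


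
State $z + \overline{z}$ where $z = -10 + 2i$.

z + conjugate(z) = (a + bi) + (a - bi) = 2a
= 2 * (-10) = -20


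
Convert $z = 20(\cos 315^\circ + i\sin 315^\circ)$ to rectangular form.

a = r cos θ = 20 * sqrt(2)/2 = 10*sqrt(2)
b = r sin θ = 20 * -sqrt(2)/2 = -10*sqrt(2)
z = 10*sqrt(2) - 10*sqrt(2)i


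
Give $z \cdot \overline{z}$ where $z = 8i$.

z * conjugate(z) = |z|^2 = a^2 + b^2
= 0^2 + 8^2 = 64


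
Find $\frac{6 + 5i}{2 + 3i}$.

Multiply numerator and denominator by conjugate (2 - 3i):
= (6 + 5i)(2 - 3i) / (2^2 + 3^2)
= (27 - 8i) / 13
= 27/13 - (8/13)i


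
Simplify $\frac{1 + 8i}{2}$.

Divisor is real, so divide each part by 2:
= 1/2 + 4i


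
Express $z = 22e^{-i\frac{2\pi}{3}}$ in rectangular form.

a = r cos θ = 22 * -1/2 = -11
b = r sin θ = 22 * -sqrt(3)/2 = -11*sqrt(3)
z = -11 - 11*sqrt(3)i


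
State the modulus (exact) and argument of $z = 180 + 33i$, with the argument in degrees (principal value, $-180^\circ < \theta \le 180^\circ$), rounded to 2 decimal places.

|z| = sqrt(180^2 + 33^2) = 183
arg(z) = arctan(b/a) = arctan(33/180) (quadrant-adjusted) = 10.39°


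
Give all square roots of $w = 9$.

|w| = 9, arg(w) = 0°
Root modulus = 9^(1/2) = 3
Root arguments: θ_k = (0° + 360°k)/2 for k = 0, 1, ..., 1
Roots: 3, -3


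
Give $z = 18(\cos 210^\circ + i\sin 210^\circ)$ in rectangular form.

a = r cos θ = 18 * -sqrt(3)/2 = -9*sqrt(3)
b = r sin θ = 18 * -1/2 = -9
z = -9*sqrt(3) - 9i


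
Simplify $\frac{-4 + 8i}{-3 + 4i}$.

Multiply numerator and denominator by conjugate (-3 - 4i):
= (-4 + 8i)(-3 - 4i) / ((-3)^2 + 4^2)
= (44 - 8i) / 25
= 44/25 - (8/25)i


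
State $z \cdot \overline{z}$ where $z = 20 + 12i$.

z * conjugate(z) = |z|^2 = a^2 + b^2
= 20^2 + 12^2 = 544


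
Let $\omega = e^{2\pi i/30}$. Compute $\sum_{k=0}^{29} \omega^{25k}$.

Let ζ = ω^25 = e^(2πi·25/30). Since 30 ∤ 25, ζ ≠ 1.
Sum = Σ_{k=0}^{29} ζ^k = (ζ^30 - 1)/(ζ - 1) = (ω^{25·30} - 1)/(ζ - 1) = (1 - 1)/(ζ - 1) = 0


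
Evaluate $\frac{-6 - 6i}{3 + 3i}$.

Multiply numerator and denominator by conjugate (3 - 3i):
= (-6 - 6i)(3 - 3i) / (3^2 + 3^2)
= (-36) / 18
= -2


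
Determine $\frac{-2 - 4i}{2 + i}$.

Multiply numerator and denominator by conjugate (2 - i):
= (-2 - 4i)(2 - i) / (2^2 + 1^2)
= (-8 - 6i) / 5
= -8/5 - (6/5)i


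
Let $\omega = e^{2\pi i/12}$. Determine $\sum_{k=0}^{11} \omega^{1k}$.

Let ζ = ω^1 = e^(2πi·1/12). Since 12 ∤ 1, ζ ≠ 1.
Sum = Σ_{k=0}^{11} ζ^k = (ζ^12 - 1)/(ζ - 1) = (ω^{1·12} - 1)/(ζ - 1) = (1 - 1)/(ζ - 1) = 0


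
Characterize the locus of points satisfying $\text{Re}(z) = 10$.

Re(z) = x where z = x + yi; the equation x = 10 is satisfied by all points with that x-coordinate
Locus: Vertical line x = 10


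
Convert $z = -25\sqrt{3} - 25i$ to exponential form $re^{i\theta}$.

r = |z| = sqrt((-25*sqrt(3))^2 + (-25)^2) = sqrt(1875 + 625) = sqrt(2500) = 50
θ = arctan(b/a) = arctan(-25/-43.3013) (quadrant-adjusted) = 210° = 7π/6
z = 50e^(i*7π/6)


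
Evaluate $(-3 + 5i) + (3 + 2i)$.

(-3 + 3) + (5 + 2)i = 7i


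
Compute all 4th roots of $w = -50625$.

|w| = 50625, arg(w) = 180°
Root modulus = 50625^(1/4) = 15
Root arguments: θ_k = (180° + 360°k)/4 for k = 0, 1, ..., 3
Roots: 15*sqrt(2)/2 + (15*sqrt(2)/2)i, -15*sqrt(2)/2 + (15*sqrt(2)/2)i, -15*sqrt(2)/2 - (15*sqrt(2)/2)i, 15*sqrt(2)/2 - (15*sqrt(2)/2)i


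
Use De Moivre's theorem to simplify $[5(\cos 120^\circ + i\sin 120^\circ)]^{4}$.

By De Moivre: z^n = r^n(cos(nθ) + i sin(nθ))
= 5^4(cos(4*120°) + i sin(4*120°))
= 625(cos 120° + i sin 120°)
= -625/2 + (625*sqrt(3)/2)i


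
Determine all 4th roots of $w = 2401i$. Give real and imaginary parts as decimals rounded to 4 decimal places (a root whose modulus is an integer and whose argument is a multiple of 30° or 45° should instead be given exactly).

|w| = 2401, arg(w) = 90°
Root modulus = 2401^(1/4) = 7
Root arguments: θ_k = (90° + 360°k)/4 for k = 0, 1, ..., 3
Compute each root as (root modulus)(cos θ_k + i sin θ_k) using full-precision intermediates, then round to 4 decimal places.
Roots: 6.4672 + 2.6788i, -2.6788 + 6.4672i, -6.4672 - 2.6788i, 2.6788 - 6.4672i


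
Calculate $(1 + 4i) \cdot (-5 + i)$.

(a1*a2 - b1*b2) + (a1*b2 + b1*a2)i
= (-5 - 4) + (1 + (-20))i
= -9 - 19i


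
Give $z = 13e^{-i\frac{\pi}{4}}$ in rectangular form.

a = r cos θ = 13 * sqrt(2)/2 = 13*sqrt(2)/2
b = r sin θ = 13 * -sqrt(2)/2 = -13*sqrt(2)/2
z = 13*sqrt(2)/2 - (13*sqrt(2)/2)i


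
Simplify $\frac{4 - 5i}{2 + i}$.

Multiply numerator and denominator by conjugate (2 - i):
= (4 - 5i)(2 - i) / (2^2 + 1^2)
= (3 - 14i) / 5
= 3/5 - (14/5)i


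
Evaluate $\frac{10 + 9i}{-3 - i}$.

Multiply numerator and denominator by conjugate (-3 + i):
= (10 + 9i)(-3 + i) / ((-3)^2 + (-1)^2)
= (-39 - 17i) / 10
= -39/10 - (17/10)i


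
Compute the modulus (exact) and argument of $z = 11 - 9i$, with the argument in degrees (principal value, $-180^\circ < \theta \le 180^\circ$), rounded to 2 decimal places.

|z| = sqrt(11^2 + (-9)^2) = sqrt(202)
arg(z) = arctan(b/a) = arctan(-9/11) (quadrant-adjusted) = -39.29°


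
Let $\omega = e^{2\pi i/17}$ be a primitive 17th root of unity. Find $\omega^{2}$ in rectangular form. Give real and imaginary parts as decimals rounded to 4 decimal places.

ω^2 = e^(2πi·2/17) = e^(i·4π/17)
= cos(4π/17) + i sin(4π/17)
= 0.7390 + 0.6737i


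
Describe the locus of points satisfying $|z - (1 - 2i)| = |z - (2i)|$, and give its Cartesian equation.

|z - z1| = |z - z2| means z is equidistant from z1 and z2,
i.e. the perpendicular bisector of the segment from (1, -2) to (0, 2) (midpoint (1/2, 0)).
With z = x + yi, square both sides:
(x - 1)^2 + (y - (-2))^2 = (x - 0)^2 + (y - 2)^2
The x^2 and y^2 terms cancel: -2x + 8y = 4 - 5 = -1
Simplify: 2x - 8y = 1
Locus: Perpendicular bisector of the segment from (1, -2) to (0, 2): the line 2x - 8y = 1


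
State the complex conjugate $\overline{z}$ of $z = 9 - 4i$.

If z = a + bi, then conjugate(z) = a - bi
conjugate(9 - 4i) = 9 + 4i


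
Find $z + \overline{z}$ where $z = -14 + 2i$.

z + conjugate(z) = (a + bi) + (a - bi) = 2a
= 2 * (-14) = -28


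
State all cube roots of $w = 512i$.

|w| = 512, arg(w) = 90°
Root modulus = 512^(1/3) = 8
Root arguments: θ_k = (90° + 360°k)/3 for k = 0, 1, ..., 2
Roots: 4*sqrt(3) + 4i, -4*sqrt(3) + 4i, -8i


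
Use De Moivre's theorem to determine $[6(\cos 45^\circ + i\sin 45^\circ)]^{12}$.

By De Moivre: z^n = r^n(cos(nθ) + i sin(nθ))
= 6^12(cos(12*45°) + i sin(12*45°))
= 2176782336(cos 180° + i sin 180°)
= -2176782336


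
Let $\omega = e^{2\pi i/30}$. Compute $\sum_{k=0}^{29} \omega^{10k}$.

Let ζ = ω^10 = e^(2πi·10/30). Since 30 ∤ 10, ζ ≠ 1.
Sum = Σ_{k=0}^{29} ζ^k = (ζ^30 - 1)/(ζ - 1) = (ω^{10·30} - 1)/(ζ - 1) = (1 - 1)/(ζ - 1) = 0


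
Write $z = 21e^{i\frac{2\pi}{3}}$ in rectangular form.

a = r cos θ = 21 * -1/2 = -21/2
b = r sin θ = 21 * sqrt(3)/2 = 21*sqrt(3)/2
z = -21/2 + (21*sqrt(3)/2)i


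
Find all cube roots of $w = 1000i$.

|w| = 1000, arg(w) = 90°
Root modulus = 1000^(1/3) = 10
Root arguments: θ_k = (90° + 360°k)/3 for k = 0, 1, ..., 2
Roots: 5*sqrt(3) + 5i, -5*sqrt(3) + 5i, -10i


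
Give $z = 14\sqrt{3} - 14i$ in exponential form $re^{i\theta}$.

r = |z| = sqrt((14*sqrt(3))^2 + (-14)^2) = sqrt(588 + 196) = sqrt(784) = 28
θ = arctan(b/a) = arctan(-14/24.2487) (quadrant-adjusted) = -30° = -π/6
z = 28e^(-i*π/6)


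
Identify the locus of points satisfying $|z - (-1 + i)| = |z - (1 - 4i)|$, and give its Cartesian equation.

|z - z1| = |z - z2| means z is equidistant from z1 and z2,
i.e. the perpendicular bisector of the segment from (-1, 1) to (1, -4) (midpoint (0, -3/2)).
With z = x + yi, square both sides:
(x - (-1))^2 + (y - 1)^2 = (x - 1)^2 + (y - (-4))^2
The x^2 and y^2 terms cancel: 4x + (-10)y = 17 - 2 = 15
Simplify: 4x - 10y = 15
Locus: Perpendicular bisector of the segment from (-1, 1) to (1, -4): the line 4x - 10y = 15


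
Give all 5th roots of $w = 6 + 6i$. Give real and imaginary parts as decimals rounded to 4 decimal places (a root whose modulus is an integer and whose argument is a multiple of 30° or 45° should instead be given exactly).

|w| = sqrt(72) ≈ 8.485281, arg(w) = 45°
Root modulus = sqrt(72)^(1/5) ≈ 1.533675
Root arguments: θ_k = (45° + 360°k)/5 for k = 0, 1, ..., 4
Compute each root as (root modulus)(cos θ_k + i sin θ_k) using full-precision intermediates, then round to 4 decimal places.
Roots: 1.5148 + 0.2399i, 0.2399 + 1.5148i, -1.3665 + 0.6963i, -1.0845 - 1.0845i, 0.6963 - 1.3665i


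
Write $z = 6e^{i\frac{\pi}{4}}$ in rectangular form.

a = r cos θ = 6 * sqrt(2)/2 = 3*sqrt(2)
b = r sin θ = 6 * sqrt(2)/2 = 3*sqrt(2)
z = 3*sqrt(2) + 3*sqrt(2)i
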